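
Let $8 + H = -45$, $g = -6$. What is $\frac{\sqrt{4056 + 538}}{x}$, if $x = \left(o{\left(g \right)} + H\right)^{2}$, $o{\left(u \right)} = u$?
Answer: $\frac{\sqrt{4594}}{3481} \approx 0.019471$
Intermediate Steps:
$H = -53$ ($H = -8 - 45 = -53$)
$x = 3481$ ($x = \left(-6 - 53\right)^{2} = \left(-59\right)^{2} = 3481$)
$\frac{\sqrt{4056 + 538}}{x} = \frac{\sqrt{4056 + 538}}{3481} = \sqrt{4594} \cdot \frac{1}{3481} = \frac{\sqrt{4594}}{3481}$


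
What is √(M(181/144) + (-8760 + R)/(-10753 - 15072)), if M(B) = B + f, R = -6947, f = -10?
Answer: I*√31250178611/61980 ≈ 2.8522*I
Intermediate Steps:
M(B) = -10 + B (M(B) = B - 10 = -10 + B)
√(M(181/144) + (-8760 + R)/(-10753 - 15072)) = √((-10 + 181/144) + (-8760 - 6947)/(-10753 - 15072)) = √((-10 + 181*(1/144)) - 15707/(-25825)) = √((-10 + 181/144) - 15707*(-1/25825)) = √(-1259/144 + 15707/25825) = √(-30251867/3718800) = I*√31250178611/61980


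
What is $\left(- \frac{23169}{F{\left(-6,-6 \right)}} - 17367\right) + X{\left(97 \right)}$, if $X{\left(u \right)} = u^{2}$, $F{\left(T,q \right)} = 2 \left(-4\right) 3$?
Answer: $- \frac{55941}{8} \approx -6992.6$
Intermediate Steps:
$F{\left(T,q \right)} = -24$ ($F{\left(T,q \right)} = \left(-8\right) 3 = -24$)
$\left(- \frac{23169}{F{\left(-6,-6 \right)}} - 17367\right) + X{\left(97 \right)} = \left(- \frac{23169}{-24} - 17367\right) + 97^{2} = \left(\left(-23169\right) \left(- \frac{1}{24}\right) - 17367\right) + 9409 = \left(\frac{7723}{8} - 17367\right) + 9409 = - \frac{131213}{8} + 9409 = - \frac{55941}{8}$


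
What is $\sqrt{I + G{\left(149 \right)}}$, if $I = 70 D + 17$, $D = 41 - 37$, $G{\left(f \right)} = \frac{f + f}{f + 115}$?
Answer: $\frac{\sqrt{1298649}}{66} \approx 17.266$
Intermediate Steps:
$G{\left(f \right)} = \frac{2 f}{115 + f}$
$D = 4$ ($D = 41 - 37 = 4$)
$I = 297$ ($I = 70 \cdot 4 + 17 = 280 + 17 = 297$)
$\sqrt{I + G{\left(149 \right)}} = \sqrt{297 + 2 \cdot 149 \frac{1}{115 + 149}} = \sqrt{297 + 2 \cdot 149 \cdot \frac{1}{264}} = \sqrt{297 + \frac{149}{132}} = \sqrt{\frac{39353}{132}} = \frac{\sqrt{1298649}}{66}$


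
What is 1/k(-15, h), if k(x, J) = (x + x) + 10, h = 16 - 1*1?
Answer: -1/20 ≈ -0.050000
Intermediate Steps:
h = 15 (h = 16 - 1 = 15)
k(x, J) = 10 + 2*x (k(x, J) = 2*x + 10 = 10 + 2*x)
1/k(-15, h) = 1/(10 + 2*(-15)) = 1/(10 - 30) = 1/(-20) = -1/20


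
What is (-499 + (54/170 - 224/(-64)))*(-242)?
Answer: 10185901/85 ≈ 1.1983e+5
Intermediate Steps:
(-499 + (54/170 - 224/(-64)))*(-242) = (-499 + (54*(1/170) - 224*(-1/64)))*(-242) = (-499 + (27/85 + 7/2))*(-242) = (-499 + 649/170)*(-242) = -84181/170*(-242) = 10185901/85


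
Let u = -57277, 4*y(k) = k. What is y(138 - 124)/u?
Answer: -7/114554 ≈ -6.1107e-5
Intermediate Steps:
y(k) = k/4
y(138 - 124)/u = ((138 - 124)/4)/(-57277) = ((¼)*14)*(-1/57277) = (7/2)*(-1/57277) = -7/114554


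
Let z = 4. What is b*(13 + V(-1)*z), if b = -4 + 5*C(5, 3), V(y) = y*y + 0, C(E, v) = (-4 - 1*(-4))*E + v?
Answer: 187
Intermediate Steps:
C(E, v) = v (C(E, v) = (-4 + 4)*E + v = 0*E + v = 0 + v = v)
V(y) = y² (V(y) = y² + 0 = y²)
b = 11 (b = -4 + 5*3 = -4 + 15 = 11)
b*(13 + V(-1)*z) = 11*(13 + (-1)²*4) = 11*(13 + 1*4) = 11*(13 + 4) = 11*17 = 187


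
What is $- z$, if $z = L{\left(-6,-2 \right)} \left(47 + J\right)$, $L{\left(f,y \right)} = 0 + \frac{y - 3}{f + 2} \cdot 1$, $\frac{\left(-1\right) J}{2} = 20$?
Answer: $- \frac{35}{4} \approx -8.75$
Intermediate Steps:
$J = -40$ ($J = \left(-2\right) 20 = -40$)
$L{\left(f,y \right)} = \frac{-3 + y}{2 + f}$ ($L{\left(f,y \right)} = 0 + \frac{-3 + y}{2 + f} 1 = 0 + \frac{-3 + y}{2 + f} = \frac{-3 + y}{2 + f}$)
$z = \frac{35}{4}$ ($z = \frac{-3 - 2}{2 - 6} \left(47 - 40\right) = \frac{1}{-4} \left(-5\right) 7 = \left(- \frac{1}{4}\right) \left(-5\right) 7 = \frac{5}{4} \cdot 7 = \frac{35}{4} \approx 8.75$)
$- z = \left(-1\right) \frac{35}{4} = - \frac{35}{4}$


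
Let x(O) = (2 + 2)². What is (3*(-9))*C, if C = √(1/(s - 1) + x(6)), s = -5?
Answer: -9*√570/2 ≈ -107.44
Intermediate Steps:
x(O) = 16 (x(O) = 4² = 16)
C = √570/6 (C = √(1/(-5 - 1) + 16) = √(1/(-6) + 16) = √(-⅙ + 16) = √(95/6) = √570/6 ≈ 3.9791)
(3*(-9))*C = (3*(-9))*(√570/6) = -9*√570/2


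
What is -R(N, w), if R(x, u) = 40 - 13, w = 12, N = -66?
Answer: -27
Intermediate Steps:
R(x, u) = 27
-R(N, w) = -1*27 = -27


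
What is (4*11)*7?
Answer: 308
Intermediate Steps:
(4*11)*7 = 44*7 = 308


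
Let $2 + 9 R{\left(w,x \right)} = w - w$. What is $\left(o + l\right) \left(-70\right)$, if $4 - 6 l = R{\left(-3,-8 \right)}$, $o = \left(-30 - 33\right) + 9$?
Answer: $\frac{100730}{27} \approx 3730.7$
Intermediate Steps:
$R{\left(w,x \right)} = - \frac{2}{9}$ ($R{\left(w,x \right)} = - \frac{2}{9} + \frac{w - w}{9} = - \frac{2}{9} + \frac{1}{9} \cdot 0 = - \frac{2}{9} + 0 = - \frac{2}{9}$)
$o = -54$ ($o = -63 + 9 = -54$)
$l = \frac{19}{27}$ ($l = \frac{2}{3} - - \frac{1}{27} = \frac{2}{3} + \frac{1}{27} = \frac{19}{27} \approx 0.7037$)
$\left(o + l\right) \left(-70\right) = \left(-54 + \frac{19}{27}\right) \left(-70\right) = \left(- \frac{1439}{27}\right) \left(-70\right) = \frac{100730}{27}$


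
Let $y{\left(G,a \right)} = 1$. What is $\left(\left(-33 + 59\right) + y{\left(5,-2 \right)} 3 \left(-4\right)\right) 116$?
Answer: $1624$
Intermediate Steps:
$\left(\left(-33 + 59\right) + y{\left(5,-2 \right)} 3 \left(-4\right)\right) 116 = \left(\left(-33 + 59\right) + 1 \cdot 3 \left(-4\right)\right) 116 = \left(26 + 3 \left(-4\right)\right) 116 = \left(26 - 12\right) 116 = 14 \cdot 116 = 1624$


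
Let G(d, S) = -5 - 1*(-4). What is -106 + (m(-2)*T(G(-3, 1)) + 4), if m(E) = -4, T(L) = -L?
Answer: -106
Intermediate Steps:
G(d, S) = -1 (G(d, S) = -5 + 4 = -1)
-106 + (m(-2)*T(G(-3, 1)) + 4) = -106 + (-(-4)*(-1) + 4) = -106 + (-4*1 + 4) = -106 + (-4 + 4) = -106 + 0 = -106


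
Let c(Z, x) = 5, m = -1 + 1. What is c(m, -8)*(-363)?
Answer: -1815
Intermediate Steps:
m = 0
c(m, -8)*(-363) = 5*(-363) = -1815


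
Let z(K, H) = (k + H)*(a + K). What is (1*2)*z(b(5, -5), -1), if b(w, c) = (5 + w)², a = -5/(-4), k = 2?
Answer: 405/2 ≈ 202.50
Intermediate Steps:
a = 5/4 (a = -5*(-¼) = 5/4 ≈ 1.2500)
z(K, H) = (2 + H)*(5/4 + K)
(1*2)*z(b(5, -5), -1) = (1*2)*(5/2 + 2*(5 + 5)² + (5/4)*(-1) - (5 + 5)²) = 2*(5/2 + 2*10² - 5/4 - 1*10²) = 2*(5/2 + 2*100 - 5/4 - 1*100) = 2*(5/2 + 200 - 5/4 - 100) = 2*(405/4) = 405/2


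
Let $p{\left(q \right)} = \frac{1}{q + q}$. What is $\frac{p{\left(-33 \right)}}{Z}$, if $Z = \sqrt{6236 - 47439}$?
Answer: $\frac{i \sqrt{41203}}{2719398} \approx 7.4643 \cdot 10^{-5} i$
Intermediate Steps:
$p{\left(q \right)} = \frac{1}{2 q}$
$Z = i \sqrt{41203}$ ($Z = \sqrt{-41203} = i \sqrt{41203} \approx 202.99 i$)
$\frac{p{\left(-33 \right)}}{Z} = \frac{\frac{1}{2} \frac{1}{-33}}{i \sqrt{41203}} = \frac{1}{2} \left(- \frac{1}{33}\right) \left(- \frac{i \sqrt{41203}}{41203}\right) = - \frac{\left(- \frac{1}{41203}\right) i \sqrt{41203}}{66} = \frac{i \sqrt{41203}}{2719398}$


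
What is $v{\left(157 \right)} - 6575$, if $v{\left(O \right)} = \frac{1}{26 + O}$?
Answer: $- \frac{1203224}{183} \approx -6575.0$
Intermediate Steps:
$v{\left(157 \right)} - 6575 = \frac{1}{26 + 157} - 6575 = \frac{1}{183} - 6575 = - \frac{1203224}{183}$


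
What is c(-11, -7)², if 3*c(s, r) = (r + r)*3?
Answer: 196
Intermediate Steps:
c(s, r) = 2*r (c(s, r) = ((r + r)*3)/3 = ((2*r)*3)/3 = (6*r)/3 = 2*r)
c(-11, -7)² = (2*(-7))² = (-14)² = 196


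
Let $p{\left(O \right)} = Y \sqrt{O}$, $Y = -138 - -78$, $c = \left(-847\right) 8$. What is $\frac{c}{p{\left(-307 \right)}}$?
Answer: $- \frac{1694 i \sqrt{307}}{4605} \approx - 6.4454 i$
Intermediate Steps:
$c = -6776$
$Y = -60$ ($Y = -138 + 78 = -60$)
$p{\left(O \right)} = - 60 \sqrt{O}$
$\frac{c}{p{\left(-307 \right)}} = - \frac{6776}{\left(-60\right) \sqrt{-307}} = - \frac{6776}{\left(-60\right) i \sqrt{307}} = - 6776 \frac{i \sqrt{307}}{18420} = - \frac{1694 i \sqrt{307}}{4605}$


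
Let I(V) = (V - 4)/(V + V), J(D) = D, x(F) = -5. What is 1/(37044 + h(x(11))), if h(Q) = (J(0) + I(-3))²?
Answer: 36/1333633 ≈ 2.6994e-5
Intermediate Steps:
I(V) = (-4 + V)/(2*V) (I(V) = (-4 + V)/((2*V)) = (-4 + V)*(1/(2*V)) = (-4 + V)/(2*V))
h(Q) = 49/36 (h(Q) = (0 + (½)*(-4 - 3)/(-3))² = (0 + (½)*(-⅓)*(-7))² = (0 + 7/6)² = (7/6)² = 49/36)
1/(37044 + h(x(11))) = 1/(37044 + 49/36) = 1/(1333633/36) = 36/1333633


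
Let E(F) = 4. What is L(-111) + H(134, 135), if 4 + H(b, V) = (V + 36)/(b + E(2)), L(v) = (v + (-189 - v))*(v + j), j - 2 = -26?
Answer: 1173563/46 ≈ 25512.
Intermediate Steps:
j = -24 (j = 2 - 26 = -24)
L(v) = 4536 - 189*v (L(v) = (v + (-189 - v))*(v - 24) = -189*(-24 + v) = 4536 - 189*v)
H(b, V) = -4 + (36 + V)/(4 + b) (H(b, V) = -4 + (V + 36)/(b + 4) = -4 + (36 + V)/(4 + b))
L(-111) + H(134, 135) = (4536 - 189*(-111)) + (20 + 135 - 4*134)/(4 + 134) = (4536 + 20979) + (20 + 135 - 536)/138 = 25515 + (1/138)*(-381) = 25515 - 127/46 = 1173563/46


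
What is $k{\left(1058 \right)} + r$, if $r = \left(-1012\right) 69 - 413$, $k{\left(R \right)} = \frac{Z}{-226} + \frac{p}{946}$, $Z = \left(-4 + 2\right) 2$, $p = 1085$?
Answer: $- \frac{7508497921}{106898} \approx -70240.0$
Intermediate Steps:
$Z = -4$ ($Z = \left(-2\right) 2 = -4$)
$k{\left(R \right)} = \frac{124497}{106898}$ ($k{\left(R \right)} = - \frac{4}{-226} + \frac{1085}{946} = \left(-4\right) \left(- \frac{1}{226}\right) + 1085 \cdot \frac{1}{946} = \frac{2}{113} + \frac{1085}{946} = \frac{124497}{106898}$)
$r = -70241$ ($r = -69828 - 413 = -70241$)
$k{\left(1058 \right)} + r = \frac{124497}{106898} - 70241 = - \frac{7508497921}{106898}$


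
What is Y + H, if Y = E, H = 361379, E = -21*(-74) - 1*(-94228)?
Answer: 457161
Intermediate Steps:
E = 95782 (E = 1554 + 94228 = 95782)
Y = 95782
Y + H = 95782 + 361379 = 457161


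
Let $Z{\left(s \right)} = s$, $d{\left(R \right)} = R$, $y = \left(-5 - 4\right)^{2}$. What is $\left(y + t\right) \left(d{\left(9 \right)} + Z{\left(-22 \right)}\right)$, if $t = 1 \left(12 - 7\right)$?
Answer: $-1118$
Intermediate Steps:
$y = 81$ ($y = \left(-9\right)^{2} = 81$)
$t = 5$ ($t = 1 \cdot 5 = 5$)
$\left(y + t\right) \left(d{\left(9 \right)} + Z{\left(-22 \right)}\right) = \left(81 + 5\right) \left(9 - 22\right) = 86 \left(-13\right) = -1118$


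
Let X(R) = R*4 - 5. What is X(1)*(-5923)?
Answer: 5923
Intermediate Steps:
X(R) = -5 + 4*R (X(R) = 4*R - 5 = -5 + 4*R)
X(1)*(-5923) = (-5 + 4*1)*(-5923) = (-5 + 4)*(-5923) = -1*(-5923) = 5923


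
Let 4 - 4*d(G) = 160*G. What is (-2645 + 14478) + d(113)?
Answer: 7314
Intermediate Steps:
d(G) = 1 - 40*G
(-2645 + 14478) + d(113) = (-2645 + 14478) + (1 - 40*113) = 11833 + (1 - 4520) = 11833 - 4519 = 7314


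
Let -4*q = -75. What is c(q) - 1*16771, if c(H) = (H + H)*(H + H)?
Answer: -61459/4 ≈ -15365.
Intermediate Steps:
q = 75/4 (q = -1/4*(-75) = 75/4 ≈ 18.750)
c(H) = 4*H**2 (c(H) = (2*H)*(2*H) = 4*H**2)
c(q) - 1*16771 = 4*(75/4)**2 - 1*16771 = 4*(5625/16) - 16771 = 5625/4 - 16771 = -61459/4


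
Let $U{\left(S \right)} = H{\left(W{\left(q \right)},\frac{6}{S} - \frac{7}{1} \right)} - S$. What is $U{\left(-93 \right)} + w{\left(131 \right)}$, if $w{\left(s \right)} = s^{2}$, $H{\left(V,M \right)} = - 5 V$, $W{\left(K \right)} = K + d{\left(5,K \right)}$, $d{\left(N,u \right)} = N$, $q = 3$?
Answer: $17214$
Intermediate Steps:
$W{\left(K \right)} = 5 + K$ ($W{\left(K \right)} = K + 5 = 5 + K$)
$U{\left(S \right)} = -40 - S$ ($U{\left(S \right)} = - 5 \left(5 + 3\right) - S = \left(-5\right) 8 - S = -40 - S$)
$U{\left(-93 \right)} + w{\left(131 \right)} = \left(-40 - -93\right) + 131^{2} = \left(-40 + 93\right) + 17161 = 53 + 17161 = 17214$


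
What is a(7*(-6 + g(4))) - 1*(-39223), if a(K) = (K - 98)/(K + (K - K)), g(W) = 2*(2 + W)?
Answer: 117665/3 ≈ 39222.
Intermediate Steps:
g(W) = 4 + 2*W
a(K) = (-98 + K)/K (a(K) = (-98 + K)/(K + 0) = (-98 + K)/K)
a(7*(-6 + g(4))) - 1*(-39223) = (-98 + 7*(-6 + (4 + 2*4)))/((7*(-6 + (4 + 2*4)))) - 1*(-39223) = (-98 + 7*(-6 + (4 + 8)))/((7*(-6 + (4 + 8)))) + 39223 = (-98 + 7*(-6 + 12))/((7*(-6 + 12))) + 39223 = (-98 + 7*6)/((7*6)) + 39223 = (-98 + 42)/42 + 39223 = (1/42)*(-56) + 39223 = -4/3 + 39223 = 117665/3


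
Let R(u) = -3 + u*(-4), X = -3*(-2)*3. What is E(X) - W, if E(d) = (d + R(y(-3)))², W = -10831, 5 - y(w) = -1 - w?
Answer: 10840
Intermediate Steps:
y(w) = 6 + w (y(w) = 5 - (-1 - w) = 5 + (1 + w) = 6 + w)
X = 18 (X = 6*3 = 18)
R(u) = -3 - 4*u
E(d) = (-15 + d)² (E(d) = (d + (-3 - 4*(6 - 3)))² = (d + (-3 - 4*3))² = (d + (-3 - 12))² = (d - 15)² = (-15 + d)²)
E(X) - W = (15 - 1*18)² - 1*(-10831) = (15 - 18)² + 10831 = (-3)² + 10831 = 9 + 10831 = 10840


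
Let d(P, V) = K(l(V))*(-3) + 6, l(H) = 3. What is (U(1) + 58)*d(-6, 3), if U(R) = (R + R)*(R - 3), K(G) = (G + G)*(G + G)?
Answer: -5508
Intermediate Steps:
K(G) = 4*G² (K(G) = (2*G)*(2*G) = 4*G²)
d(P, V) = -102 (d(P, V) = (4*3²)*(-3) + 6 = (4*9)*(-3) + 6 = 36*(-3) + 6 = -108 + 6 = -102)
U(R) = 2*R*(-3 + R) (U(R) = (2*R)*(-3 + R) = 2*R*(-3 + R))
(U(1) + 58)*d(-6, 3) = (2*1*(-3 + 1) + 58)*(-102) = (2*1*(-2) + 58)*(-102) = (-4 + 58)*(-102) = 54*(-102) = -5508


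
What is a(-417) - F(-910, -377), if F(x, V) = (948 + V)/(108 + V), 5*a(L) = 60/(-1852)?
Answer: 263566/124547 ≈ 2.1162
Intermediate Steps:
a(L) = -3/463 (a(L) = (60/(-1852))/5 = (60*(-1/1852))/5 = (⅕)*(-15/463) = -3/463)
F(x, V) = (948 + V)/(108 + V)
a(-417) - F(-910, -377) = -3/463 - (948 - 377)/(108 - 377) = -3/463 - 571/(-269) = -3/463 - (-1)*571/269 = -3/463 - 1*(-571/269) = -3/463 + 571/269 = 263566/124547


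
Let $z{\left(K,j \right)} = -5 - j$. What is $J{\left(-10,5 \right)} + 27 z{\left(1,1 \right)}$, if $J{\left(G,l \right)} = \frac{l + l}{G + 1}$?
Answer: $- \frac{1468}{9} \approx -163.11$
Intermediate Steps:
$J{\left(G,l \right)} = \frac{2 l}{1 + G}$
$J{\left(-10,5 \right)} + 27 z{\left(1,1 \right)} = 2 \cdot 5 \frac{1}{1 - 10} + 27 \left(-5 - 1\right) = 2 \cdot 5 \frac{1}{-9} + 27 \left(-5 - 1\right) = 2 \cdot 5 \left(- \frac{1}{9}\right) + 27 \left(-6\right) = - \frac{10}{9} - 162 = - \frac{1468}{9}$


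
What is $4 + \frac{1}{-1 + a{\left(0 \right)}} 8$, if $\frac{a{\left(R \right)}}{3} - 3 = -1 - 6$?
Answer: $\frac{44}{13} \approx 3.3846$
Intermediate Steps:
$a{\left(R \right)} = -12$ ($a{\left(R \right)} = 9 + 3 \left(-1 - 6\right) = 9 + 3 \left(-7\right) = 9 - 21 = -12$)
$4 + \frac{1}{-1 + a{\left(0 \right)}} 8 = 4 + \frac{1}{-1 - 12} \cdot 8 = 4 + \frac{1}{-13} \cdot 8 = 4 - \frac{8}{13} = \frac{44}{13}$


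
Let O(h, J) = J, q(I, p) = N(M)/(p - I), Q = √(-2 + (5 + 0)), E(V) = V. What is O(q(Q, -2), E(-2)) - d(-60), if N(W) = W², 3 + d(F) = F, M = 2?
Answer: 61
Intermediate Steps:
d(F) = -3 + F
Q = √3 (Q = √(-2 + 5) = √3 ≈ 1.7320)
q(I, p) = 4/(p - I) (q(I, p) = 2²/(p - I) = 4/(p - I))
O(q(Q, -2), E(-2)) - d(-60) = -2 - (-3 - 60) = -2 - 1*(-63) = -2 + 63 = 61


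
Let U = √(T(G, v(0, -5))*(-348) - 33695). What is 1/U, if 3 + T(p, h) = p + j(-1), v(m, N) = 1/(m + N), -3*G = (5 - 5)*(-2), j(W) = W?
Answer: -I*√32303/32303 ≈ -0.0055639*I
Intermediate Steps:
G = 0 (G = -(5 - 5)*(-2)/3 = -0*(-2) = -⅓*0 = 0)
v(m, N) = 1/(N + m)
T(p, h) = -4 + p (T(p, h) = -3 + (p - 1) = -3 + (-1 + p) = -4 + p)
U = I*√32303 (U = √((-4 + 0)*(-348) - 33695) = √(-4*(-348) - 33695) = √(1392 - 33695) = √(-32303) = I*√32303 ≈ 179.73*I)
1/U = 1/(I*√32303) = -I*√32303/32303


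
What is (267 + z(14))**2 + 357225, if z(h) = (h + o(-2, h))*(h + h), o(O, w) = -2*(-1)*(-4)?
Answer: 546450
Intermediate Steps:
o(O, w) = -8 (o(O, w) = 2*(-4) = -8)
z(h) = 2*h*(-8 + h) (z(h) = (h - 8)*(h + h) = (-8 + h)*(2*h) = 2*h*(-8 + h))
(267 + z(14))**2 + 357225 = (267 + 2*14*(-8 + 14))**2 + 357225 = (267 + 2*14*6)**2 + 357225 = (267 + 168)**2 + 357225 = 435**2 + 357225 = 189225 + 357225 = 546450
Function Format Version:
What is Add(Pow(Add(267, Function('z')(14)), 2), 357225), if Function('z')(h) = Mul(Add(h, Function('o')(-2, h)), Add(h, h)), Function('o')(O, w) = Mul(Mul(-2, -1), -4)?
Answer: 546450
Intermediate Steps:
Function('o')(O, w) = -8 (Function('o')(O, w) = Mul(2, -4) = -8)
Function('z')(h) = Mul(2, h, Add(-8, h)) (Function('z')(h) = Mul(Add(h, -8), Add(h, h)) = Mul(Add(-8, h), Mul(2, h)) = Mul(2, h, Add(-8, h)))
Add(Pow(Add(267, Function('z')(14)), 2), 357225) = Add(Pow(Add(267, Mul(2, 14, Add(-8, 14))), 2), 357225) = Add(Pow(Add(267, Mul(2, 14, 6)), 2), 357225) = Add(Pow(Add(267, 168), 2), 357225) = Add(Pow(435, 2), 357225) = Add(189225, 357225) = 546450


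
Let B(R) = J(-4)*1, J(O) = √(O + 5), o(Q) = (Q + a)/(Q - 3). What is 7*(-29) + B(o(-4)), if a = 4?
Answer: -202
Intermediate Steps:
o(Q) = (4 + Q)/(-3 + Q) (o(Q) = (Q + 4)/(Q - 3) = (4 + Q)/(-3 + Q))
J(O) = √(5 + O)
B(R) = 1 (B(R) = √(5 - 4)*1 = √1*1 = 1*1 = 1)
7*(-29) + B(o(-4)) = 7*(-29) + 1 = -203 + 1 = -202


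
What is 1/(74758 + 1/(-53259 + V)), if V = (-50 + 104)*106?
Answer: 47535/3553621529 ≈ 1.3376e-5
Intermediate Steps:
V = 5724 (V = 54*106 = 5724)
1/(74758 + 1/(-53259 + V)) = 1/(74758 + 1/(-53259 + 5724)) = 1/(74758 + 1/(-47535)) = 1/(74758 - 1/47535) = 1/(3553621529/47535) = 47535/3553621529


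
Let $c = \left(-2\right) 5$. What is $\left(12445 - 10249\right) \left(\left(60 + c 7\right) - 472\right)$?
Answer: $-1058472$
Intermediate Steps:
$c = -10$
$\left(12445 - 10249\right) \left(\left(60 + c 7\right) - 472\right) = \left(12445 - 10249\right) \left(\left(60 - 70\right) - 472\right) = 2196 \left(\left(60 - 70\right) - 472\right) = 2196 \left(-10 - 472\right) = 2196 \left(-482\right) = -1058472$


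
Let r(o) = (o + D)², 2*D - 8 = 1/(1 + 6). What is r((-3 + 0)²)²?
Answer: 1121513121/38416 ≈ 29194.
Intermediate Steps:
D = 57/14 (D = 4 + 1/(2*(1 + 6)) = 4 + (½)/7 = 4 + (½)*(⅐) = 4 + 1/14 = 57/14 ≈ 4.0714)
r(o) = (57/14 + o)² (r(o) = (o + 57/14)² = (57/14 + o)²)
r((-3 + 0)²)² = ((57 + 14*(-3 + 0)²)²/196)² = ((57 + 14*(-3)²)²/196)² = ((57 + 14*9)²/196)² = ((57 + 126)²/196)² = ((1/196)*183²)² = ((1/196)*33489)² = (33489/196)² = 1121513121/38416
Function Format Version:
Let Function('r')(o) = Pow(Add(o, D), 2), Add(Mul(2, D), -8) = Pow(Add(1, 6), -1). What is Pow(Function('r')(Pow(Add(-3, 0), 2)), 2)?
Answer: Rational(1121513121, 38416) ≈ 29194.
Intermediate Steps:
D = Rational(57, 14) (D = Add(4, Mul(Rational(1, 2), Pow(Add(1, 6), -1))) = Add(4, Mul(Rational(1, 2), Pow(7, -1))) = Add(4, Mul(Rational(1, 2), Rational(1, 7))) = Add(4, Rational(1, 14)) = Rational(57, 14) ≈ 4.0714)
Function('r')(o) = Pow(Add(Rational(57, 14), o), 2) (Function('r')(o) = Pow(Add(o, Rational(57, 14)), 2) = Pow(Add(Rational(57, 14), o), 2))
Pow(Function('r')(Pow(Add(-3, 0), 2)), 2) = Pow(Mul(Rational(1, 196), Pow(Add(57, Mul(14, Pow(Add(-3, 0), 2))), 2)), 2) = Pow(Mul(Rational(1, 196), Pow(Add(57, Mul(14, Pow(-3, 2))), 2)), 2) = Pow(Mul(Rational(1, 196), Pow(Add(57, Mul(14, 9)), 2)), 2) = Pow(Mul(Rational(1, 196), Pow(Add(57, 126), 2)), 2) = Pow(Mul(Rational(1, 196), Pow(183, 2)), 2) = Pow(Mul(Rational(1, 196), 33489), 2) = Pow(Rational(33489, 196), 2) = Rational(1121513121, 38416)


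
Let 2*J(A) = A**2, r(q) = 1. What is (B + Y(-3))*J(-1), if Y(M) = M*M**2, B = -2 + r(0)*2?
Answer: -27/2 ≈ -13.500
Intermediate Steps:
J(A) = A**2/2
B = 0 (B = -2 + 1*2 = -2 + 2 = 0)
Y(M) = M**3
(B + Y(-3))*J(-1) = (0 + (-3)**3)*((1/2)*(-1)**2) = (0 - 27)*((1/2)*1) = -27*1/2 = -27/2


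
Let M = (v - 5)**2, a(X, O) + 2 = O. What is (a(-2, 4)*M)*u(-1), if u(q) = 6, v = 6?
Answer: 12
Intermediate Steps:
a(X, O) = -2 + O
M = 1 (M = (6 - 5)**2 = 1**2 = 1)
(a(-2, 4)*M)*u(-1) = ((-2 + 4)*1)*6 = (2*1)*6 = 2*6 = 12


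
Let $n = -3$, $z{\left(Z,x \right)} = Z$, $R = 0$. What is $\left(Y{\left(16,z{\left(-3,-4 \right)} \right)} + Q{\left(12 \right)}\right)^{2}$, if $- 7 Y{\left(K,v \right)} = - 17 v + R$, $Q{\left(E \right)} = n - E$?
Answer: $\frac{24336}{49} \approx 496.65$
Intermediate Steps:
$Q{\left(E \right)} = -3 - E$
$Y{\left(K,v \right)} = \frac{17 v}{7}$ ($Y{\left(K,v \right)} = - \frac{- 17 v + 0}{7} = - \frac{\left(-17\right) v}{7} = \frac{17 v}{7}$)
$\left(Y{\left(16,z{\left(-3,-4 \right)} \right)} + Q{\left(12 \right)}\right)^{2} = \left(\frac{17}{7} \left(-3\right) - 15\right)^{2} = \left(- \frac{51}{7} - 15\right)^{2} = \left(- \frac{156}{7}\right)^{2} = \frac{24336}{49}$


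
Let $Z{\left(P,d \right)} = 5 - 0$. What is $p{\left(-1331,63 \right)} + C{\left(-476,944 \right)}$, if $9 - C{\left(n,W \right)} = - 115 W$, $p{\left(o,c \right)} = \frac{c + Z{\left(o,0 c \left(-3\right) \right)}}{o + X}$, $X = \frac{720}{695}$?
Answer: $\frac{20070598733}{184865} \approx 1.0857 \cdot 10^{5}$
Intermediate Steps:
$X = \frac{144}{139}$ ($X = 720 \cdot \frac{1}{695} = \frac{144}{139} \approx 1.036$)
$Z{\left(P,d \right)} = 5$ ($Z{\left(P,d \right)} = 5 + 0 = 5$)
$p{\left(o,c \right)} = \frac{5 + c}{\frac{144}{139} + o}$ ($p{\left(o,c \right)} = \frac{c + 5}{o + \frac{144}{139}} = \frac{5 + c}{\frac{144}{139} + o}$)
$C{\left(n,W \right)} = 9 + 115 W$ ($C{\left(n,W \right)} = 9 - - 115 W = 9 + 115 W$)
$p{\left(-1331,63 \right)} + C{\left(-476,944 \right)} = \frac{139 \left(5 + 63\right)}{144 + 139 \left(-1331\right)} + \left(9 + 115 \cdot 944\right) = 139 \frac{1}{144 - 185009} \cdot 68 + \left(9 + 108560\right) = 139 \frac{1}{-184865} \cdot 68 + 108569 = 139 \left(- \frac{1}{184865}\right) 68 + 108569 = - \frac{9452}{184865} + 108569 = \frac{20070598733}{184865}$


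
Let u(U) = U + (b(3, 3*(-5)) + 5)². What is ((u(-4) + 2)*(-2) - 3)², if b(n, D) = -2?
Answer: 289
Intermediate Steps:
u(U) = 9 + U (u(U) = U + (-2 + 5)² = U + 3² = U + 9 = 9 + U)
((u(-4) + 2)*(-2) - 3)² = (((9 - 4) + 2)*(-2) - 3)² = ((5 + 2)*(-2) - 3)² = (7*(-2) - 3)² = (-14 - 3)² = (-17)² = 289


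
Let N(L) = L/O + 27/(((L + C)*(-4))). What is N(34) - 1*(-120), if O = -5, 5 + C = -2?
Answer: 2259/20 ≈ 112.95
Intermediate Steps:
C = -7 (C = -5 - 2 = -7)
N(L) = 27/(28 - 4*L) - L/5 (N(L) = L/(-5) + 27/(((L - 7)*(-4))) = L*(-⅕) + 27/(((-7 + L)*(-4))) = -L/5 + 27/(28 - 4*L) = 27/(28 - 4*L) - L/5)
N(34) - 1*(-120) = (-135 - 4*34² + 28*34)/(20*(-7 + 34)) - 1*(-120) = (1/20)*(-135 - 4*1156 + 952)/27 + 120 = (1/20)*(1/27)*(-135 - 4624 + 952) + 120 = (1/20)*(1/27)*(-3807) + 120 = -141/20 + 120 = 2259/20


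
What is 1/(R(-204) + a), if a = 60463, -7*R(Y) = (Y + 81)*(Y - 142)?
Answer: 7/380683 ≈ 1.8388e-5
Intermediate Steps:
R(Y) = -(-142 + Y)*(81 + Y)/7 (R(Y) = -(Y + 81)*(Y - 142)/7 = -(81 + Y)*(-142 + Y)/7 = -(-142 + Y)*(81 + Y)/7)
1/(R(-204) + a) = 1/((11502/7 - ⅐*(-204)² + (61/7)*(-204)) + 60463) = 1/((11502/7 - ⅐*41616 - 12444/7) + 60463) = 1/((11502/7 - 41616/7 - 12444/7) + 60463) = 1/(-42558/7 + 60463) = 1/(380683/7) = 7/380683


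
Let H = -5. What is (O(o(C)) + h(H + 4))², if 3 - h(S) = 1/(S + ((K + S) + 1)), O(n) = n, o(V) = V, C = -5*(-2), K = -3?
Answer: 2809/16 ≈ 175.56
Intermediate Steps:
C = 10
h(S) = 3 - 1/(-2 + 2*S) (h(S) = 3 - 1/(S + ((-3 + S) + 1)) = 3 - 1/(S + (-2 + S)) = 3 - 1/(-2 + 2*S))
(O(o(C)) + h(H + 4))² = (10 + (-7 + 6*(-5 + 4))/(2*(-1 + (-5 + 4))))² = (10 + (-7 + 6*(-1))/(2*(-1 - 1)))² = (10 + (½)*(-7 - 6)/(-2))² = (10 + (½)*(-½)*(-13))² = (10 + 13/4)² = (53/4)² = 2809/16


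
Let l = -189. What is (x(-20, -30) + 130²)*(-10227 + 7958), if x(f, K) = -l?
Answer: -38774941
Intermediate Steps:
x(f, K) = 189 (x(f, K) = -1*(-189) = 189)
(x(-20, -30) + 130²)*(-10227 + 7958) = (189 + 130²)*(-10227 + 7958) = (189 + 16900)*(-2269) = 17089*(-2269) = -38774941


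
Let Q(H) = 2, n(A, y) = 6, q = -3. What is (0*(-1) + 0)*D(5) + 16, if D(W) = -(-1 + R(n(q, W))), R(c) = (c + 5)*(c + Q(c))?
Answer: 16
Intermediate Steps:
R(c) = (2 + c)*(5 + c) (R(c) = (c + 5)*(c + 2) = (5 + c)*(2 + c) = (2 + c)*(5 + c))
D(W) = -87 (D(W) = -(-1 + (10 + 6² + 7*6)) = -(-1 + (10 + 36 + 42)) = -(-1 + 88) = -1*87 = -87)
(0*(-1) + 0)*D(5) + 16 = (0*(-1) + 0)*(-87) + 16 = (0 + 0)*(-87) + 16 = 0*(-87) + 16 = 0 + 16 = 16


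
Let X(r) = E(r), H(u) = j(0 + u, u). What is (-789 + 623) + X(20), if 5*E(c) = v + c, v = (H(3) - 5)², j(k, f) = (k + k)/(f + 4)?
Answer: -38849/245 ≈ -158.57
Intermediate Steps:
j(k, f) = 2*k/(4 + f) (j(k, f) = (2*k)/(4 + f) = 2*k/(4 + f))
H(u) = 2*u/(4 + u) (H(u) = 2*(0 + u)/(4 + u) = 2*u/(4 + u))
v = 841/49 (v = (2*3/(4 + 3) - 5)² = (2*3/7 - 5)² = (2*3*(⅐) - 5)² = (6/7 - 5)² = (-29/7)² = 841/49 ≈ 17.163)
E(c) = 841/245 + c/5 (E(c) = (841/49 + c)/5 = 841/245 + c/5)
X(r) = 841/245 + r/5
(-789 + 623) + X(20) = (-789 + 623) + (841/245 + (⅕)*20) = -166 + (841/245 + 4) = -166 + 1821/245 = -38849/245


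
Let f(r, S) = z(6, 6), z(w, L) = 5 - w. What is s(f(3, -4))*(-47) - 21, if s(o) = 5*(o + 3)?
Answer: -491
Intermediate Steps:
f(r, S) = -1 (f(r, S) = 5 - 1*6 = 5 - 6 = -1)
s(o) = 15 + 5*o (s(o) = 5*(3 + o) = 15 + 5*o)
s(f(3, -4))*(-47) - 21 = (15 + 5*(-1))*(-47) - 21 = (15 - 5)*(-47) - 21 = 10*(-47) - 21 = -470 - 21 = -491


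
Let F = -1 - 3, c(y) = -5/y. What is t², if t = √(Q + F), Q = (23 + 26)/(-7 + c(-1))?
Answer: -57/2 ≈ -28.500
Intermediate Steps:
F = -4
Q = -49/2 (Q = (23 + 26)/(-7 - 5/(-1)) = 49/(-7 - 5*(-1)) = 49/(-7 + 5) = 49/(-2) = 49*(-½) = -49/2 ≈ -24.500)
t = I*√114/2 (t = √(-49/2 - 4) = √(-57/2) = I*√114/2 ≈ 5.3385*I)
t² = (I*√114/2)² = -57/2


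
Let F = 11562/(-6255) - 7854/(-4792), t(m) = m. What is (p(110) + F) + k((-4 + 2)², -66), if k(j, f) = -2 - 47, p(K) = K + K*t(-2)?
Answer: -795356329/4995660 ≈ -159.21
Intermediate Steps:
p(K) = -K (p(K) = K + K*(-2) = K - 2*K = -K)
F = -1046389/4995660 (F = 11562*(-1/6255) - 7854*(-1/4792) = -3854/2085 + 3927/2396 = -1046389/4995660 ≈ -0.20946)
k(j, f) = -49
(p(110) + F) + k((-4 + 2)², -66) = (-1*110 - 1046389/4995660) - 49 = (-110 - 1046389/4995660) - 49 = -550568989/4995660 - 49 = -795356329/4995660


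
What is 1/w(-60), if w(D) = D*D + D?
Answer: 1/3540 ≈ 0.00028249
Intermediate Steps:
w(D) = D + D² (w(D) = D² + D = D + D²)
1/w(-60) = 1/(-60*(1 - 60)) = 1/(-60*(-59)) = 1/3540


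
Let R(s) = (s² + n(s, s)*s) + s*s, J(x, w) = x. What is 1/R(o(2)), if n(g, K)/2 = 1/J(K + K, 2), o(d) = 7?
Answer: 1/99 ≈ 0.010101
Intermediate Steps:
n(g, K) = 1/K (n(g, K) = 2/(K + K) = 2/((2*K)) = 2*(1/(2*K)) = 1/K)
R(s) = 1 + 2*s² (R(s) = (s² + s/s) + s*s = (s² + 1) + s² = (1 + s²) + s² = 1 + 2*s²)
1/R(o(2)) = 1/(1 + 2*7²) = 1/(1 + 2*49) = 1/(1 + 98) = 1/99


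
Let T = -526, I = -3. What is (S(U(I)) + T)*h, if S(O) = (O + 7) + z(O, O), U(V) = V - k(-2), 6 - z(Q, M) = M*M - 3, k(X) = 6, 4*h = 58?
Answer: -8700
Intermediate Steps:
h = 29/2 (h = (1/4)*58 = 29/2 ≈ 14.500)
z(Q, M) = 9 - M**2 (z(Q, M) = 6 - (M*M - 3) = 6 - (M**2 - 3) = 6 - (-3 + M**2) = 6 + (3 - M**2) = 9 - M**2)
U(V) = -6 + V (U(V) = V - 1*6 = V - 6 = -6 + V)
S(O) = 16 + O - O**2 (S(O) = (O + 7) + (9 - O**2) = (7 + O) + (9 - O**2) = 16 + O - O**2)
(S(U(I)) + T)*h = ((16 + (-6 - 3) - (-6 - 3)**2) - 526)*(29/2) = ((16 - 9 - 1*(-9)**2) - 526)*(29/2) = ((16 - 9 - 1*81) - 526)*(29/2) = ((16 - 9 - 81) - 526)*(29/2) = (-74 - 526)*(29/2) = -600*29/2 = -8700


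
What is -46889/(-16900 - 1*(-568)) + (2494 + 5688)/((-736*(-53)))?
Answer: 245334317/79634832 ≈ 3.0807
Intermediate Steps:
-46889/(-16900 - 1*(-568)) + (2494 + 5688)/((-736*(-53))) = -46889/(-16900 + 568) + 8182/39008 = -46889/(-16332) + 8182*(1/39008) = -46889*(-1/16332) + 4091/19504 = 46889/16332 + 4091/19504 = 245334317/79634832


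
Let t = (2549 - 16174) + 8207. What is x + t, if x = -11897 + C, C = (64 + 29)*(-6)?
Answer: -17873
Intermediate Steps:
C = -558 (C = 93*(-6) = -558)
x = -12455 (x = -11897 - 558 = -12455)
t = -5418 (t = -13625 + 8207 = -5418)
x + t = -12455 - 5418 = -17873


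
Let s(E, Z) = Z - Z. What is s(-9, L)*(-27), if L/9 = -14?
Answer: 0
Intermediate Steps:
L = -126 (L = 9*(-14) = -126)
s(E, Z) = 0
s(-9, L)*(-27) = 0*(-27) = 0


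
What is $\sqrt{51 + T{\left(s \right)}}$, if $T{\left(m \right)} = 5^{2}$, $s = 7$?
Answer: $2 \sqrt{19} \approx 8.7178$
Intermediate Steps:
$T{\left(m \right)} = 25$
$\sqrt{51 + T{\left(s \right)}} = \sqrt{51 + 25} = \sqrt{76} = 2 \sqrt{19}$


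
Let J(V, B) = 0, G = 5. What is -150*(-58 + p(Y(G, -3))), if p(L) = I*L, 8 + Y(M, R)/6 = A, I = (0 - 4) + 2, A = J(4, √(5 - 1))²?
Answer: -5700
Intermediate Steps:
A = 0 (A = 0² = 0)
I = -2 (I = -4 + 2 = -2)
Y(M, R) = -48 (Y(M, R) = -48 + 6*0 = -48 + 0 = -48)
p(L) = -2*L
-150*(-58 + p(Y(G, -3))) = -150*(-58 - 2*(-48)) = -150*(-58 + 96) = -150*38 = -5700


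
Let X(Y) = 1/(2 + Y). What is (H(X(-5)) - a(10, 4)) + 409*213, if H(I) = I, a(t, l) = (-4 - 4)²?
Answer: 261158/3 ≈ 87053.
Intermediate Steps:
a(t, l) = 64 (a(t, l) = (-8)² = 64)
(H(X(-5)) - a(10, 4)) + 409*213 = (1/(2 - 5) - 1*64) + 409*213 = (1/(-3) - 64) + 87117 = (-⅓ - 64) + 87117 = -193/3 + 87117 = 261158/3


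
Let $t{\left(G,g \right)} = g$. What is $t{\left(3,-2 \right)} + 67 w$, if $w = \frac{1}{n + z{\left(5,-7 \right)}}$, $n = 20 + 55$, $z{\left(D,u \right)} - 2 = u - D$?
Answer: $- \frac{63}{65} \approx -0.96923$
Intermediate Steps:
$z{\left(D,u \right)} = 2 + u - D$ ($z{\left(D,u \right)} = 2 - \left(D - u\right) = 2 + u - D$)
$n = 75$
$w = \frac{1}{65}$ ($w = \frac{1}{75 - 10} = \frac{1}{65} \approx 0.015385$)
$t{\left(3,-2 \right)} + 67 w = -2 + 67 \cdot \frac{1}{65} = -2 + \frac{67}{65} = - \frac{63}{65}$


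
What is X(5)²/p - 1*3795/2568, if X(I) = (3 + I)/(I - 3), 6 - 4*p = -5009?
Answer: -6289191/4292840 ≈ -1.4650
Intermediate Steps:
p = 5015/4 (p = 3/2 - ¼*(-5009) = 3/2 + 5009/4 = 5015/4 ≈ 1253.8)
X(I) = (3 + I)/(-3 + I)
X(5)²/p - 1*3795/2568 = ((3 + 5)/(-3 + 5))²/(5015/4) - 1*3795/2568 = (8/2)²*(4/5015) - 3795*1/2568 = ((½)*8)²*(4/5015) - 1265/856 = 4²*(4/5015) - 1265/856 = 16*(4/5015) - 1265/856 = 64/5015 - 1265/856 = -6289191/4292840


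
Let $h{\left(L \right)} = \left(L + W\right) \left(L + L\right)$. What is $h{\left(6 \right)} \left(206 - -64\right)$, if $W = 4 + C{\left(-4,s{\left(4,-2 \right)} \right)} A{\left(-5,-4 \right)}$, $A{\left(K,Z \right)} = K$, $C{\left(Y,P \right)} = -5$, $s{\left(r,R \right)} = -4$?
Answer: $113400$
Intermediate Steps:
$W = 29$ ($W = 4 - -25 = 4 + 25 = 29$)
$h{\left(L \right)} = 2 L \left(29 + L\right)$ ($h{\left(L \right)} = \left(L + 29\right) \left(L + L\right) = \left(29 + L\right) 2 L = 2 L \left(29 + L\right)$)
$h{\left(6 \right)} \left(206 - -64\right) = 2 \cdot 6 \left(29 + 6\right) \left(206 - -64\right) = 2 \cdot 6 \cdot 35 \left(206 + 64\right) = 420 \cdot 270 = 113400$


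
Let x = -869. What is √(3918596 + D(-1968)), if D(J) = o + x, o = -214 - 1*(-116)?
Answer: √3917629 ≈ 1979.3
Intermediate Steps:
o = -98 (o = -214 + 116 = -98)
D(J) = -967 (D(J) = -98 - 869 = -967)
√(3918596 + D(-1968)) = √(3918596 - 967) = √3917629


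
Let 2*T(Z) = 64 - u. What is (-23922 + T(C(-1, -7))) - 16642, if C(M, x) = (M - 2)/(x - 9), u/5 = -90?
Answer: -40307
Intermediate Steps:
u = -450 (u = 5*(-90) = -450)
C(M, x) = (-2 + M)/(-9 + x)
T(Z) = 257 (T(Z) = (64 - 1*(-450))/2 = (64 + 450)/2 = (½)*514 = 257)
(-23922 + T(C(-1, -7))) - 16642 = (-23922 + 257) - 16642 = -23665 - 16642 = -40307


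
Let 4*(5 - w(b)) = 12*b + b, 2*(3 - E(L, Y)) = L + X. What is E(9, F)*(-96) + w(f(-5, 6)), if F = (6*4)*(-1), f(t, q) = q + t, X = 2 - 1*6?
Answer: -185/4 ≈ -46.250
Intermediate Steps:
X = -4 (X = 2 - 6 = -4)
F = -24 (F = 24*(-1) = -24)
E(L, Y) = 5 - L/2 (E(L, Y) = 3 - (L - 4)/2 = 3 - (-4 + L)/2 = 3 + (2 - L/2) = 5 - L/2)
w(b) = 5 - 13*b/4 (w(b) = 5 - (12*b + b)/4 = 5 - 13*b/4)
E(9, F)*(-96) + w(f(-5, 6)) = (5 - 1/2*9)*(-96) + (5 - 13*(6 - 5)/4) = (5 - 9/2)*(-96) + (5 - 13/4*1) = (1/2)*(-96) + (5 - 13/4) = -48 + 7/4 = -185/4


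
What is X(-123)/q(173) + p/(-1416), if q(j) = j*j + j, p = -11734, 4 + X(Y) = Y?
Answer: 29419753/3552036 ≈ 8.2825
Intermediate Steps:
X(Y) = -4 + Y
q(j) = j + j² (q(j) = j² + j = j + j²)
X(-123)/q(173) + p/(-1416) = (-4 - 123)/((173*(1 + 173))) - 11734/(-1416) = -127/(173*174) - 11734*(-1/1416) = -127/30102 + 5867/708 = 29419753/3552036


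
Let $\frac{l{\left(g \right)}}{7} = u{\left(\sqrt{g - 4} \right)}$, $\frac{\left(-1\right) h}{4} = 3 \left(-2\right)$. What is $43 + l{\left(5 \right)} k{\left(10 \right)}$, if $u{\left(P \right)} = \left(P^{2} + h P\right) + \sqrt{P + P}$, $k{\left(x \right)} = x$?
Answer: $1793 + 70 \sqrt{2} \approx 1892.0$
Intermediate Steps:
$h = 24$ ($h = - 4 \cdot 3 \left(-2\right) = \left(-4\right) \left(-6\right) = 24$)
$u{\left(P \right)} = P^{2} + 24 P + \sqrt{2} \sqrt{P}$ ($u{\left(P \right)} = \left(P^{2} + 24 P\right) + \sqrt{P + P} = \left(P^{2} + 24 P\right) + \sqrt{2 P} = \left(P^{2} + 24 P\right) + \sqrt{2} \sqrt{P} = P^{2} + 24 P + \sqrt{2} \sqrt{P}$)
$l{\left(g \right)} = -28 + 7 g + 168 \sqrt{-4 + g} + 7 \sqrt{2} \sqrt[4]{-4 + g}$ ($l{\left(g \right)} = 7 \left(\left(\sqrt{g - 4}\right)^{2} + 24 \sqrt{g - 4} + \sqrt{2} \sqrt{\sqrt{g - 4}}\right) = 7 \left(\left(\sqrt{-4 + g}\right)^{2} + 24 \sqrt{-4 + g} + \sqrt{2} \sqrt{\sqrt{-4 + g}}\right) = 7 \left(\left(-4 + g\right) + 24 \sqrt{-4 + g} + \sqrt{2} \sqrt[4]{-4 + g}\right) = 7 \left(-4 + g + 24 \sqrt{-4 + g} + \sqrt{2} \sqrt[4]{-4 + g}\right) = -28 + 7 g + 168 \sqrt{-4 + g} + 7 \sqrt{2} \sqrt[4]{-4 + g}$)
$43 + l{\left(5 \right)} k{\left(10 \right)} = 43 + \left(-28 + 7 \cdot 5 + 168 \sqrt{-4 + 5} + 7 \sqrt{2} \sqrt[4]{-4 + 5}\right) 10 = 43 + \left(-28 + 35 + 168 \sqrt{1} + 7 \sqrt{2} \sqrt[4]{1}\right) 10 = 43 + \left(-28 + 35 + 168 \cdot 1 + 7 \sqrt{2} \cdot 1\right) 10 = 43 + \left(-28 + 35 + 168 + 7 \sqrt{2}\right) 10 = 43 + \left(175 + 7 \sqrt{2}\right) 10 = 43 + \left(1750 + 70 \sqrt{2}\right) = 1793 + 70 \sqrt{2}$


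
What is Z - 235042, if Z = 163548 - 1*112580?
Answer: -184074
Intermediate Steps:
Z = 50968 (Z = 163548 - 112580 = 50968)
Z - 235042 = 50968 - 235042 = -184074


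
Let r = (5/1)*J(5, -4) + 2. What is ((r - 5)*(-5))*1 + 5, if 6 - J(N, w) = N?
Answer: -5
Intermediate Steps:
J(N, w) = 6 - N
r = 7 (r = (5/1)*(6 - 1*5) + 2 = (5*1)*(6 - 5) + 2 = 5*1 + 2 = 5 + 2 = 7)
((r - 5)*(-5))*1 + 5 = ((7 - 5)*(-5))*1 + 5 = (2*(-5))*1 + 5 = -10*1 + 5 = -10 + 5 = -5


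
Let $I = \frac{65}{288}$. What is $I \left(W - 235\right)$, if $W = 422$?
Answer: $\frac{12155}{288} \approx 42.205$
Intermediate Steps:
$I = \frac{65}{288}$ ($I = 65 \cdot \frac{1}{288} = \frac{65}{288} \approx 0.22569$)
$I \left(W - 235\right) = \frac{65 \left(422 - 235\right)}{288} = \frac{65}{288} \cdot 187 = \frac{12155}{288}$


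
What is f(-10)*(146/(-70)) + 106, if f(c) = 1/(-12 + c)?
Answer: 81693/770 ≈ 106.09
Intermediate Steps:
f(-10)*(146/(-70)) + 106 = (146/(-70))/(-12 - 10) + 106 = (146*(-1/70))/(-22) + 106 = -1/22*(-73/35) + 106 = 73/770 + 106 = 81693/770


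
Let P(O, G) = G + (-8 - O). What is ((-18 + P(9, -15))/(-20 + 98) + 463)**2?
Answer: 325153024/1521 ≈ 2.1378e+5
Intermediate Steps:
P(O, G) = -8 + G - O
((-18 + P(9, -15))/(-20 + 98) + 463)**2 = ((-18 + (-8 - 15 - 1*9))/(-20 + 98) + 463)**2 = ((-18 + (-8 - 15 - 9))/78 + 463)**2 = ((-18 - 32)*(1/78) + 463)**2 = (-50*1/78 + 463)**2 = (-25/39 + 463)**2 = (18032/39)**2 = 325153024/1521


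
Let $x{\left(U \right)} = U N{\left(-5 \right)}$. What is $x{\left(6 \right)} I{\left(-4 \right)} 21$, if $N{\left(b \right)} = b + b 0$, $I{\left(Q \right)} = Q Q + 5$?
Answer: $-13230$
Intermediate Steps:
$I{\left(Q \right)} = 5 + Q^{2}$ ($I{\left(Q \right)} = Q^{2} + 5 = 5 + Q^{2}$)
$N{\left(b \right)} = b$ ($N{\left(b \right)} = b + 0 = b$)
$x{\left(U \right)} = - 5 U$ ($x{\left(U \right)} = U \left(-5\right) = - 5 U$)
$x{\left(6 \right)} I{\left(-4 \right)} 21 = \left(-5\right) 6 \left(5 + \left(-4\right)^{2}\right) 21 = - 30 \left(5 + 16\right) 21 = \left(-30\right) 21 \cdot 21 = \left(-630\right) 21 = -13230$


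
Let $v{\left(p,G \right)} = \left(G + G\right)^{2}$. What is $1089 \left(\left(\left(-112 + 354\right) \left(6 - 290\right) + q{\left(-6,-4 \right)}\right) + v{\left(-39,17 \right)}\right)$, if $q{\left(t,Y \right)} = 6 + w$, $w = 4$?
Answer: $-73575018$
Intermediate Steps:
$v{\left(p,G \right)} = 4 G^{2}$ ($v{\left(p,G \right)} = \left(2 G\right)^{2} = 4 G^{2}$)
$q{\left(t,Y \right)} = 10$ ($q{\left(t,Y \right)} = 6 + 4 = 10$)
$1089 \left(\left(\left(-112 + 354\right) \left(6 - 290\right) + q{\left(-6,-4 \right)}\right) + v{\left(-39,17 \right)}\right) = 1089 \left(\left(\left(-112 + 354\right) \left(6 - 290\right) + 10\right) + 4 \cdot 17^{2}\right) = 1089 \left(\left(242 \left(-284\right) + 10\right) + 4 \cdot 289\right) = 1089 \left(\left(-68728 + 10\right) + 1156\right) = 1089 \left(-68718 + 1156\right) = 1089 \left(-67562\right) = -73575018$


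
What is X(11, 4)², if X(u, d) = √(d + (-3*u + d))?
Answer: -25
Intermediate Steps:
X(u, d) = √(-3*u + 2*d) (X(u, d) = √(d + (d - 3*u)) = √(-3*u + 2*d))
X(11, 4)² = (√(-3*11 + 2*4))² = (√(-33 + 8))² = (√(-25))² = (5*I)² = -25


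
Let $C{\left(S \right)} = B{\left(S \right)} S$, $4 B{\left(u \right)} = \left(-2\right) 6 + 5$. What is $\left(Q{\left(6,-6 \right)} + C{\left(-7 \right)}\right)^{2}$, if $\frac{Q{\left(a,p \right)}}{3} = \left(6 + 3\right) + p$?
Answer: $\frac{7225}{16} \approx 451.56$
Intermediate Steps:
$Q{\left(a,p \right)} = 27 + 3 p$ ($Q{\left(a,p \right)} = 3 \left(\left(6 + 3\right) + p\right) = 3 \left(9 + p\right) = 27 + 3 p$)
$B{\left(u \right)} = - \frac{7}{4}$ ($B{\left(u \right)} = \frac{\left(-2\right) 6 + 5}{4} = \frac{-12 + 5}{4} = \frac{1}{4} \left(-7\right) = - \frac{7}{4}$)
$C{\left(S \right)} = - \frac{7 S}{4}$
$\left(Q{\left(6,-6 \right)} + C{\left(-7 \right)}\right)^{2} = \left(\left(27 + 3 \left(-6\right)\right) - - \frac{49}{4}\right)^{2} = \left(\left(27 - 18\right) + \frac{49}{4}\right)^{2} = \left(9 + \frac{49}{4}\right)^{2} = \left(\frac{85}{4}\right)^{2} = \frac{7225}{16}$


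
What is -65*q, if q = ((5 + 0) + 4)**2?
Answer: -5265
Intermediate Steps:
q = 81 (q = (5 + 4)**2 = 9**2 = 81)
-65*q = -65*81 = -5265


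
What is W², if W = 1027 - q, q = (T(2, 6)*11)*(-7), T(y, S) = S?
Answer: 2217121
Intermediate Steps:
q = -462 (q = (6*11)*(-7) = 66*(-7) = -462)
W = 1489 (W = 1027 - 1*(-462) = 1027 + 462 = 1489)
W² = 1489² = 2217121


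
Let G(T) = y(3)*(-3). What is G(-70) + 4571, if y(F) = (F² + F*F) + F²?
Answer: 4490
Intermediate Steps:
y(F) = 3*F² (y(F) = (F² + F²) + F² = 2*F² + F² = 3*F²)
G(T) = -81 (G(T) = (3*3²)*(-3) = (3*9)*(-3) = 27*(-3) = -81)
G(-70) + 4571 = -81 + 4571 = 4490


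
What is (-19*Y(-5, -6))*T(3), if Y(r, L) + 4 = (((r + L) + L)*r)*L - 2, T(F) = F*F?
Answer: 88236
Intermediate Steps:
T(F) = F**2
Y(r, L) = -6 + L*r*(r + 2*L) (Y(r, L) = -4 + ((((r + L) + L)*r)*L - 2) = -4 + ((((L + r) + L)*r)*L - 2) = -4 + (((r + 2*L)*r)*L - 2) = -4 + ((r*(r + 2*L))*L - 2) = -4 + (L*r*(r + 2*L) - 2) = -4 + (-2 + L*r*(r + 2*L)) = -6 + L*r*(r + 2*L))
(-19*Y(-5, -6))*T(3) = -19*(-6 - 6*(-5)**2 + 2*(-5)*(-6)**2)*3**2 = -19*(-6 - 6*25 + 2*(-5)*36)*9 = -19*(-6 - 150 - 360)*9 = -19*(-516)*9 = 9804*9 = 88236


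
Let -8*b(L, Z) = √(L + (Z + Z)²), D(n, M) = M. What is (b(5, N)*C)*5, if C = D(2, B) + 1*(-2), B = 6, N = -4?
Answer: -5*√69/2 ≈ -20.767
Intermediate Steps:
C = 4 (C = 6 + 1*(-2) = 6 - 2 = 4)
b(L, Z) = -√(L + 4*Z²)/8 (b(L, Z) = -√(L + (Z + Z)²)/8 = -√(L + (2*Z)²)/8 = -√(L + 4*Z²)/8)
(b(5, N)*C)*5 = (-√(5 + 4*(-4)²)/8*4)*5 = (-√(5 + 4*16)/8*4)*5 = (-√(5 + 64)/8*4)*5 = (-√69/8*4)*5 = -√69/2*5 = -5*√69/2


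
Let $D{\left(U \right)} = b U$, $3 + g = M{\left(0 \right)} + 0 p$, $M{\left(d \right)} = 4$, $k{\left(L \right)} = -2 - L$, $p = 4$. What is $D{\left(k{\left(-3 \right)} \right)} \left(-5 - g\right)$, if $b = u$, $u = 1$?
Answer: $-6$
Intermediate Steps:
$b = 1$
$g = 1$ ($g = -3 + \left(4 + 0 \cdot 4\right) = -3 + \left(4 + 0\right) = -3 + 4 = 1$)
$D{\left(U \right)} = U$ ($D{\left(U \right)} = 1 U = U$)
$D{\left(k{\left(-3 \right)} \right)} \left(-5 - g\right) = \left(-2 - -3\right) \left(-5 - 1\right) = \left(-2 + 3\right) \left(-5 - 1\right) = 1 \left(-6\right) = -6$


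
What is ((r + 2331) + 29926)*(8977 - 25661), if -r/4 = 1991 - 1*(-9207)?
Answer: 209133940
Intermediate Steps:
r = -44792 (r = -4*(1991 - 1*(-9207)) = -4*(1991 + 9207) = -4*11198 = -44792)
((r + 2331) + 29926)*(8977 - 25661) = ((-44792 + 2331) + 29926)*(8977 - 25661) = (-42461 + 29926)*(-16684) = -12535*(-16684) = 209133940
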